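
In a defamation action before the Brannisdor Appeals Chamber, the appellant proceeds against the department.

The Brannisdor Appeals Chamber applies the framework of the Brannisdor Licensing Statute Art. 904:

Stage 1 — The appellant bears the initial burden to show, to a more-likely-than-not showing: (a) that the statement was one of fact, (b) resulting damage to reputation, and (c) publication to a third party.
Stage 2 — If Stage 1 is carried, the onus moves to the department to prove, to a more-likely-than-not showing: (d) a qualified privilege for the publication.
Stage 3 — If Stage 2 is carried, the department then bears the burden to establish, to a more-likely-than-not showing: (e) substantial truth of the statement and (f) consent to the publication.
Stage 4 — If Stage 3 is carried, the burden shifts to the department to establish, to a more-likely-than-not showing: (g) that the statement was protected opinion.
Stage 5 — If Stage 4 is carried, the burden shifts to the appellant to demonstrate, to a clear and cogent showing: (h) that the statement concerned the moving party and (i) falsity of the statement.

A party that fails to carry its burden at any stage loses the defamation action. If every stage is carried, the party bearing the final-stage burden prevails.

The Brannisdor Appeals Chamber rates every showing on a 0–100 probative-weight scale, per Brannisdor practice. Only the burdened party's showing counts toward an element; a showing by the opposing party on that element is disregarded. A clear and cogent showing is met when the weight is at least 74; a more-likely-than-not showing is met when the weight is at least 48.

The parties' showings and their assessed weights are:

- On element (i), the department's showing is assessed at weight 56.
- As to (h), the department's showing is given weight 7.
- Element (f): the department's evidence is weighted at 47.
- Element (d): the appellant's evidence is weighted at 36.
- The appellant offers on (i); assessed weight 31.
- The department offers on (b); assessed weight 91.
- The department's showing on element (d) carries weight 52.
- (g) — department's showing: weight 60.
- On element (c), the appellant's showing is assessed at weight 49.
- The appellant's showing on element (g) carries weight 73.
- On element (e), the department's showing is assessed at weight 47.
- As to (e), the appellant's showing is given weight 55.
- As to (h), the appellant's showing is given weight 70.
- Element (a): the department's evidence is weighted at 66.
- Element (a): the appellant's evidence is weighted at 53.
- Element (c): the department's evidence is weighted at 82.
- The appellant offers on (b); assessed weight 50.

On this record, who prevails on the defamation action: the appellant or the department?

appellant

Stage 1 (appellant, a more-likely-than-not showing, weight is at least 48): (a) 53 (department's 66 disregarded) ≥ 48 — meets; (b) 50 (department's 91 disregarded) ≥ 48 — meets; (c) 49 (department's 82 disregarded) ≥ 48 — meets.
  Stage 1 carried; the burden shifts to the department.
Stage 2 (department, a more-likely-than-not showing, weight is at least 48): (d) 52 (appellant's 36 disregarded) ≥ 48 — meets.
  Stage 2 is satisfied; the department continues to bear the burden.
Stage 3 (department, a more-likely-than-not showing, weight is at least 48): (e) 47 (appellant's 55 disregarded) < 48 — fails; (f) 47 < 48 — fails.
  The department does not carry Stage 3.
The appellant prevails.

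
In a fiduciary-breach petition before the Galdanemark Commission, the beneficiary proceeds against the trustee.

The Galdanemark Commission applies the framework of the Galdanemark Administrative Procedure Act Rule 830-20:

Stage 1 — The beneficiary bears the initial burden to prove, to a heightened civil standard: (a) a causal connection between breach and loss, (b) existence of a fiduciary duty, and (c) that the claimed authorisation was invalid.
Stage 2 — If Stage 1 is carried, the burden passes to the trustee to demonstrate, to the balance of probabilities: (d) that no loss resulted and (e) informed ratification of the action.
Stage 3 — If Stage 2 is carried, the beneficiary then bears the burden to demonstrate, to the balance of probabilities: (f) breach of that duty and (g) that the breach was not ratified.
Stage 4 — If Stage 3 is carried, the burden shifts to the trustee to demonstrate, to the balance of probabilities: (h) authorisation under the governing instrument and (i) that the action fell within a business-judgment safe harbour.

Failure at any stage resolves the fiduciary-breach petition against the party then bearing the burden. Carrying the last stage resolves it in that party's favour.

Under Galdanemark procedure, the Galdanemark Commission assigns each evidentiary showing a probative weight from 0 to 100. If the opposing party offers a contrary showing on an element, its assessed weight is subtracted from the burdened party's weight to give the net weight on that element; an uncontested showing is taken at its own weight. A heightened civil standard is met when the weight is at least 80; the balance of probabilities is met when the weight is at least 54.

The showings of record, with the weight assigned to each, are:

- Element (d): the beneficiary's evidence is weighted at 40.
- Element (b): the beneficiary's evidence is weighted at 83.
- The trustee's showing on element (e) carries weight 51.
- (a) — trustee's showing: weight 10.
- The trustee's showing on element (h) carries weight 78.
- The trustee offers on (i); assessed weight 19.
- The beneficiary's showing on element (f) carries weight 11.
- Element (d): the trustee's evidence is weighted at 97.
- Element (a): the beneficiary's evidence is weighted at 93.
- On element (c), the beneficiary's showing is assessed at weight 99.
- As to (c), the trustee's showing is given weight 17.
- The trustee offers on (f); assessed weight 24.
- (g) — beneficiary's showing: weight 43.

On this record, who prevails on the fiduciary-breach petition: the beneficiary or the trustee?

Stage 1 (beneficiary, a heightened civil standard, weight is at least 80): (a) net 93−10=83 ≥ 80 — meets; (b) 83 ≥ 80 — meets; (c) net 99−17=82 ≥ 80 — meets.
  Stage 1 is satisfied; the onus moves to the trustee.
Stage 2 (trustee, the balance of probabilities, weight is at least 54): (d) net 97−40=57 ≥ 54 — meets; (e) 51 < 54 — fails.
  Stage 2 not carried; the trustee fails its burden.
The beneficiary prevails.

beneficiary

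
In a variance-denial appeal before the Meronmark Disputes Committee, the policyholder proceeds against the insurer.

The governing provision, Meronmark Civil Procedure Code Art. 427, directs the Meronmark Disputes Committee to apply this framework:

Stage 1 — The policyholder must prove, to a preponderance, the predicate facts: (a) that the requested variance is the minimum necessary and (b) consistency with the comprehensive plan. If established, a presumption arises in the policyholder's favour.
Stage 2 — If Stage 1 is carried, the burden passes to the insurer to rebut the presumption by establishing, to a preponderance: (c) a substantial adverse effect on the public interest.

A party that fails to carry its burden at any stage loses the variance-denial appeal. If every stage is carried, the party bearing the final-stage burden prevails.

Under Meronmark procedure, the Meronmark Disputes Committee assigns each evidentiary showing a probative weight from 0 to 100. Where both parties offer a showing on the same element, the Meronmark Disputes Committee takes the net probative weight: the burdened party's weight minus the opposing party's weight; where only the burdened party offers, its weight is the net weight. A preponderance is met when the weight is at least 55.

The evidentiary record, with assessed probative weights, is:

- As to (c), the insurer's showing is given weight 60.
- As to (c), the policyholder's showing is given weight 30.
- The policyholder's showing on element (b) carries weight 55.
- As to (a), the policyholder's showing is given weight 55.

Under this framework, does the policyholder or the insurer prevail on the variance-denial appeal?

policyholder

Stage 1 — burden on policyholder; standard: a preponderance (weight is at least 55).
    (a): 55 ≥ 55 [met]
    (b): 55 ≥ 55 [met]
  Stage 1 carried; the burden shifts to the insurer.
Stage 2 — burden on insurer; standard: a preponderance (weight is at least 55).
    (c): 60 − 30 = 30 < 55 [not met]
  Not every element is met, so the insurer fails to carry Stage 2.
So the policyholder prevails.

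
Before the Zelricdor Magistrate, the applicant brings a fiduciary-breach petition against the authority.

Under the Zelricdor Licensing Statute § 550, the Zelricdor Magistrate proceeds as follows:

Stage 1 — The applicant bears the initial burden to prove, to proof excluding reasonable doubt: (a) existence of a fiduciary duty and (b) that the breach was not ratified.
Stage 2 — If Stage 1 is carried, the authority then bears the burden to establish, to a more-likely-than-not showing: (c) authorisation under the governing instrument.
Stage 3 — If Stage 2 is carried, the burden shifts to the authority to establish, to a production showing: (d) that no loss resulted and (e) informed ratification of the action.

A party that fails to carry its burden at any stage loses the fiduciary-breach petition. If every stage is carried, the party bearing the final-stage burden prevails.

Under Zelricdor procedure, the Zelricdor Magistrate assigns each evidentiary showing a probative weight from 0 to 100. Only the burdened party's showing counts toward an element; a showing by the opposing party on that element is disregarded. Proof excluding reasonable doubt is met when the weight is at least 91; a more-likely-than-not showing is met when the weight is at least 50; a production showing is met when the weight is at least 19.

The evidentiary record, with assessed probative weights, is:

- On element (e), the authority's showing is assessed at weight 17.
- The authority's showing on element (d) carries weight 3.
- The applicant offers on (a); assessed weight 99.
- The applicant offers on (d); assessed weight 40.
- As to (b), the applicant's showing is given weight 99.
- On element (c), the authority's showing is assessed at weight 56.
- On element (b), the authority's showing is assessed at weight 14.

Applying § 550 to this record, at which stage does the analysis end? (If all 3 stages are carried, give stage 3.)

stage 3

Stage 1 (applicant, proof excluding reasonable doubt, weight is at least 91): (a) 99 ≥ 91 — meets; (b) 99 (authority's 14 disregarded) ≥ 91 — meets.
  The applicant carries Stage 1; the authority now bears the burden.
Stage 2 (authority, a more-likely-than-not showing, weight is at least 50): (c) 56 ≥ 50 — meets.
  All elements met. The authority retains the burden for Stage 3.
Stage 3 (authority, a production showing, weight is at least 19): (d) 3 (applicant's 40 disregarded) < 19 — fails; (e) 17 < 19 — fails.
  The authority does not carry Stage 3.
The applicant prevails.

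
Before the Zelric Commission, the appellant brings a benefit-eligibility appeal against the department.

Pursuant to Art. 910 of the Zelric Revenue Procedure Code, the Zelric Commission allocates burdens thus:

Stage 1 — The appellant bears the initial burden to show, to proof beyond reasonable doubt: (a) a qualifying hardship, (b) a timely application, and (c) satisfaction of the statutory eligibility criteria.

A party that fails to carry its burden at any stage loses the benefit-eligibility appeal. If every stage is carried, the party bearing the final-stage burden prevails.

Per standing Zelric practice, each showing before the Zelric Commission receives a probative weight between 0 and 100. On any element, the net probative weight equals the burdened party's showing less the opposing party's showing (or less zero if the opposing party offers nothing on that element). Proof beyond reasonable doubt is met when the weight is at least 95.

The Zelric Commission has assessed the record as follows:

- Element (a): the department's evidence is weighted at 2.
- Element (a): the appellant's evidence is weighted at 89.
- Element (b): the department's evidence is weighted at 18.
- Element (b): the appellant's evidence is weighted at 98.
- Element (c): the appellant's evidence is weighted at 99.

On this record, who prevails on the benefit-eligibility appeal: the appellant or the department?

At Stage 1 the appellant must meet proof beyond reasonable doubt (weight is at least 95): on (a) the weight is 89 less the opposing 2 gives net 87, which does not reach 95, so (a) does not meet the standard; on (b) the weight is 98 less the opposing 18 gives net 80, which does not reach 95, so (b) does not meet the standard; on (c) the weight is 99, which does reach 95, so (c) meets the standard.
  Stage 1 not carried; the appellant fails its burden.
The analysis ends at Stage 1; the department prevails.

department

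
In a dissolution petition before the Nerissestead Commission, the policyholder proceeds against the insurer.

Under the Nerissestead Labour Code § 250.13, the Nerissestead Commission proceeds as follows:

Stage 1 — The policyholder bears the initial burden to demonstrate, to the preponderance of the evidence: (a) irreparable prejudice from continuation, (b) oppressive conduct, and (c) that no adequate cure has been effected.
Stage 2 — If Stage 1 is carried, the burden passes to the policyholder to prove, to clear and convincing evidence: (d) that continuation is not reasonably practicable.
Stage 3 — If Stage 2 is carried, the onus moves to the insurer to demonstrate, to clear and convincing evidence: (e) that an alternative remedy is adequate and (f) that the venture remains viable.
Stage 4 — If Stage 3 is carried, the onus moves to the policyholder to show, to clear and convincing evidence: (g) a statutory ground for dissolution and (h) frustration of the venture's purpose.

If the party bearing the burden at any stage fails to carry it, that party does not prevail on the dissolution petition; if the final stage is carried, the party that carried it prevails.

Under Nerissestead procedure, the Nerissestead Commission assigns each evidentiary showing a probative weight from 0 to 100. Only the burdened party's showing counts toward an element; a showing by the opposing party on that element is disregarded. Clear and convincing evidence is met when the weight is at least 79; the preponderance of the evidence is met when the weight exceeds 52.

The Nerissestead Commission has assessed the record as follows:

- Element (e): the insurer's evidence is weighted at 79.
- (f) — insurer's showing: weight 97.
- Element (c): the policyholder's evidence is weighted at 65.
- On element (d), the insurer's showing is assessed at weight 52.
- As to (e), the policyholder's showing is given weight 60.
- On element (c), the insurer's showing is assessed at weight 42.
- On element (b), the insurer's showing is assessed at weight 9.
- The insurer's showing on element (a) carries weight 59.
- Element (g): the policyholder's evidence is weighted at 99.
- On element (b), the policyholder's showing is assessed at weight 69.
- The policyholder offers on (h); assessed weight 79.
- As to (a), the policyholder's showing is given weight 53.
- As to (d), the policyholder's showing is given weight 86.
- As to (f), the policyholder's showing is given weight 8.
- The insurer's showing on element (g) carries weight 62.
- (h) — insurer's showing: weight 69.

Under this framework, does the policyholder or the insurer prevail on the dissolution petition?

policyholder

At Stage 1 the policyholder must meet the preponderance of the evidence (weight exceeds 52): on (a) the weight is 53 (the insurer's 59 is given no effect), > 52, so (a) meets the standard; on (b) the weight is 69 (the insurer's 9 is given no effect), > 52, so (b) meets the standard; on (c) the weight is 65 (the insurer's 42 is given no effect), > 52, so (c) meets the standard.
  All elements met. The policyholder retains the burden for Stage 2.
At Stage 2 the policyholder must meet clear and convincing evidence (weight is at least 79): on (d) the weight is 86 (the insurer's 52 is given no effect), ≥ 79, so (d) meets the standard.
  All elements met. The burden passes to the insurer.
At Stage 3 the insurer must meet clear and convincing evidence (weight is at least 79): on (e) the weight is 79 (the policyholder's 60 is given no effect), ≥ 79, so (e) meets the standard; on (f) the weight is 97 (the policyholder's 8 is given no effect), which does reach 79, so (f) meets the standard.
  Stage 3 is satisfied; the onus moves to the policyholder.
At Stage 4 the policyholder must meet clear and convincing evidence (weight is at least 79): on (g) the weight is 99 (the insurer's 62 is given no effect), ≥ 79, so (g) meets the standard; on (h) the weight is 79 (the insurer's 69 is given no effect), which does reach 79, so (h) meets the standard.
  The policyholder carries the last stage.
All stages carried — the policyholder prevails.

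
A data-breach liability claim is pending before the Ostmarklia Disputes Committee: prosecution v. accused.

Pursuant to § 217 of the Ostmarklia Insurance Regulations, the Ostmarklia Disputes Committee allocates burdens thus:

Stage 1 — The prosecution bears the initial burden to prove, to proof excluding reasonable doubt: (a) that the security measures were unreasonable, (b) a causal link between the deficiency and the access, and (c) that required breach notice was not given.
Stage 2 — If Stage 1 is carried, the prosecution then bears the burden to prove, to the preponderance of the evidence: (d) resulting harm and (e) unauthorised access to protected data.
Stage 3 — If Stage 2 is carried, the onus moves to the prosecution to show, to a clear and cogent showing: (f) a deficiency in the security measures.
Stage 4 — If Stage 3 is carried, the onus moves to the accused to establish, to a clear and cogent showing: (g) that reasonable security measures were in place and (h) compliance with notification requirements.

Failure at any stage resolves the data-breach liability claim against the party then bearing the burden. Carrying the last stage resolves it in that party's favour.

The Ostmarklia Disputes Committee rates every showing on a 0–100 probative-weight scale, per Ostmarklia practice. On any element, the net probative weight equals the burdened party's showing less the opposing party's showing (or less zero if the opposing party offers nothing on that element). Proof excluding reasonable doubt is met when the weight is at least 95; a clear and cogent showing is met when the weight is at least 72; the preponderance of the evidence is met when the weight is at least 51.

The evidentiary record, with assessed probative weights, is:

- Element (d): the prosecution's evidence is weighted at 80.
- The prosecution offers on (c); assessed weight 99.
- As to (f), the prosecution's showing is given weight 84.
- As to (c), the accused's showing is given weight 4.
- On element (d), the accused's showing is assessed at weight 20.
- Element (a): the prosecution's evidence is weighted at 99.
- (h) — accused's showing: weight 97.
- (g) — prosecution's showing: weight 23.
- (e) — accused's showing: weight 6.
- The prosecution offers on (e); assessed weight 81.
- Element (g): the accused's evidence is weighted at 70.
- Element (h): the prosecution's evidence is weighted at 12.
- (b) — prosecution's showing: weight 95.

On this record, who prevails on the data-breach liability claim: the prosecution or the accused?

At Stage 1 the prosecution must meet proof excluding reasonable doubt (weight is at least 95): on (a) the weight is 99, which does reach 95, so (a) meets the standard; on (b) the weight is 95, which does reach 95, so (b) meets the standard; on (c) the weight is 99 less the opposing 4 gives net 95, ≥ 95, so (c) meets the standard.
  Stage 1 is satisfied; the prosecution continues to bear the burden.
At Stage 2 the prosecution must meet the preponderance of the evidence (weight is at least 51): on (d) the weight is 80 less the opposing 20 gives net 60, ≥ 51, so (d) meets the standard; on (e) the weight is 81 less the opposing 6 gives net 75, ≥ 51, so (e) meets the standard.
  Stage 2 is satisfied; the prosecution continues to bear the burden.
At Stage 3 the prosecution must meet a clear and cogent showing (weight is at least 72): on (f) the weight is 84, ≥ 72, so (f) meets the standard.
  All elements met. The burden passes to the accused.
At Stage 4 the accused must meet a clear and cogent showing (weight is at least 72): on (g) the weight is 70 less the opposing 23 gives net 47, < 72, so (g) does not meet the standard; on (h) the weight is 97 less the opposing 12 gives net 85, which does reach 72, so (h) meets the standard.
  Not every element is met, so the accused fails to carry Stage 4.
The analysis ends at Stage 4; the prosecution prevails.

prosecution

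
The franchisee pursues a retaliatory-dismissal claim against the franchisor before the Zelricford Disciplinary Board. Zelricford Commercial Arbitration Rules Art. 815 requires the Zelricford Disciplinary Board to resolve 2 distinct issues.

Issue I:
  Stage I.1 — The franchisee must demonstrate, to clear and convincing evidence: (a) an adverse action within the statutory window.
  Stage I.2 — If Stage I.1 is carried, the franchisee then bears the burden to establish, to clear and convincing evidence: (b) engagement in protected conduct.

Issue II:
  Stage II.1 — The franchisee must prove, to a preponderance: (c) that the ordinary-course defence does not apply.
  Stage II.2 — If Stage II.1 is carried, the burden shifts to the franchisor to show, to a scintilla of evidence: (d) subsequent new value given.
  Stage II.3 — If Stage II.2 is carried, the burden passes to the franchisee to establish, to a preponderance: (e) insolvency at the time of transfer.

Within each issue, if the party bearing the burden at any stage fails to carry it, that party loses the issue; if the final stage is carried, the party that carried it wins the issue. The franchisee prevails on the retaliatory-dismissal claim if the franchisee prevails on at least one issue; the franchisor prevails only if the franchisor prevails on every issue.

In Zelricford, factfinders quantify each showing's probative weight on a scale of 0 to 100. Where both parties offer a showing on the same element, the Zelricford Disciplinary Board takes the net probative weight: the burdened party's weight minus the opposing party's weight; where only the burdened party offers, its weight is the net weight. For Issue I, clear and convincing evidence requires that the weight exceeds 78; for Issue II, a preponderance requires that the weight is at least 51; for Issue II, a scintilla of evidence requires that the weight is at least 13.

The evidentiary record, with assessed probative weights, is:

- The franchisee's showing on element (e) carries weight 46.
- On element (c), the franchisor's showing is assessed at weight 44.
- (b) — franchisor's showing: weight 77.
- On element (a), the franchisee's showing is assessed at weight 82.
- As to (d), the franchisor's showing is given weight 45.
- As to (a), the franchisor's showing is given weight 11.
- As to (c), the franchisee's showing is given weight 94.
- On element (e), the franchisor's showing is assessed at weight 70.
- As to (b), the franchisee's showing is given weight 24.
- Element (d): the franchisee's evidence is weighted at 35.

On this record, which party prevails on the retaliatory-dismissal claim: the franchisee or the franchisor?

franchisor

— Issue I —
Stage I.1 — burden on franchisee; standard: clear and convincing evidence (weight exceeds 78).
    (a): 82 − 11 = 71 ≤ 78 [not met]
  The franchisee does not carry Stage I.1.
So the franchisor prevails on this issue.
— Issue II —
At Stage II.1 the franchisee must meet a preponderance (weight is at least 51): on (c) the weight is 94 less the opposing 44 gives net 50, which does not reach 51, so (c) does not meet the standard.
  The franchisee does not carry Stage II.1.
So the franchisor prevails on this issue.
Per-issue: Issue I → franchisor; Issue II → franchisor. The franchisee must prevail on at least one issue; overall, the franchisor prevails.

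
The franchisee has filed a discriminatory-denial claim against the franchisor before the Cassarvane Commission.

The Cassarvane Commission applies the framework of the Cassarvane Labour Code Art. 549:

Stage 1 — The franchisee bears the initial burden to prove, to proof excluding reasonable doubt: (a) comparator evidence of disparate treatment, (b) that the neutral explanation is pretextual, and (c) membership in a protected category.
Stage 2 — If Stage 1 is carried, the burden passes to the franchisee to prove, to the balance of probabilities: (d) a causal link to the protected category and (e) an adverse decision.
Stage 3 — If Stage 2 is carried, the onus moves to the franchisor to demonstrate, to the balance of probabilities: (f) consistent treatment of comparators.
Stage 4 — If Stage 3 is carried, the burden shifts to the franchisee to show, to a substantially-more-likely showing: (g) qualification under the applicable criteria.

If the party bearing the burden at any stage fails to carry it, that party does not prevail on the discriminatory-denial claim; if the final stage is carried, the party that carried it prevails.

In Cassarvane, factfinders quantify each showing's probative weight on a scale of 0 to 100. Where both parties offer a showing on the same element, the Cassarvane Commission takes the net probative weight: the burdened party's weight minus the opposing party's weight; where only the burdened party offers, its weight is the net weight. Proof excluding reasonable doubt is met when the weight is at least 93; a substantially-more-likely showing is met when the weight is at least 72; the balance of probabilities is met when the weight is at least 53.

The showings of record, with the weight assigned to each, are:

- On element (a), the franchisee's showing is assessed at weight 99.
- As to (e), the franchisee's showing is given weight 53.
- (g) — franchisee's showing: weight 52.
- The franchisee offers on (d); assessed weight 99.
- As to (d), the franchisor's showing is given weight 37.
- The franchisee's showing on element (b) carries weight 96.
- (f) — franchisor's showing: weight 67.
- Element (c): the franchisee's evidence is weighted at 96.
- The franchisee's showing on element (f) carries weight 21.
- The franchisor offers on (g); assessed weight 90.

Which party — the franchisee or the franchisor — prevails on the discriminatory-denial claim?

Stage 1 (franchisee, proof excluding reasonable doubt, weight is at least 93): (a) 99 ≥ 93 — meets; (b) 96 ≥ 93 — meets; (c) 96 ≥ 93 — meets.
  Stage 1 carried; the burden remains with the franchisee.
Stage 2 (franchisee, the balance of probabilities, weight is at least 53): (d) net 99−37=62 ≥ 53 — meets; (e) 53 ≥ 53 — meets.
  Stage 2 carried; the burden shifts to the franchisor.
Stage 3 (franchisor, the balance of probabilities, weight is at least 53): (f) net 67−21=46 < 53 — fails.
  Stage 3 not carried; the franchisor fails its burden.
So the franchisee prevails.

franchisee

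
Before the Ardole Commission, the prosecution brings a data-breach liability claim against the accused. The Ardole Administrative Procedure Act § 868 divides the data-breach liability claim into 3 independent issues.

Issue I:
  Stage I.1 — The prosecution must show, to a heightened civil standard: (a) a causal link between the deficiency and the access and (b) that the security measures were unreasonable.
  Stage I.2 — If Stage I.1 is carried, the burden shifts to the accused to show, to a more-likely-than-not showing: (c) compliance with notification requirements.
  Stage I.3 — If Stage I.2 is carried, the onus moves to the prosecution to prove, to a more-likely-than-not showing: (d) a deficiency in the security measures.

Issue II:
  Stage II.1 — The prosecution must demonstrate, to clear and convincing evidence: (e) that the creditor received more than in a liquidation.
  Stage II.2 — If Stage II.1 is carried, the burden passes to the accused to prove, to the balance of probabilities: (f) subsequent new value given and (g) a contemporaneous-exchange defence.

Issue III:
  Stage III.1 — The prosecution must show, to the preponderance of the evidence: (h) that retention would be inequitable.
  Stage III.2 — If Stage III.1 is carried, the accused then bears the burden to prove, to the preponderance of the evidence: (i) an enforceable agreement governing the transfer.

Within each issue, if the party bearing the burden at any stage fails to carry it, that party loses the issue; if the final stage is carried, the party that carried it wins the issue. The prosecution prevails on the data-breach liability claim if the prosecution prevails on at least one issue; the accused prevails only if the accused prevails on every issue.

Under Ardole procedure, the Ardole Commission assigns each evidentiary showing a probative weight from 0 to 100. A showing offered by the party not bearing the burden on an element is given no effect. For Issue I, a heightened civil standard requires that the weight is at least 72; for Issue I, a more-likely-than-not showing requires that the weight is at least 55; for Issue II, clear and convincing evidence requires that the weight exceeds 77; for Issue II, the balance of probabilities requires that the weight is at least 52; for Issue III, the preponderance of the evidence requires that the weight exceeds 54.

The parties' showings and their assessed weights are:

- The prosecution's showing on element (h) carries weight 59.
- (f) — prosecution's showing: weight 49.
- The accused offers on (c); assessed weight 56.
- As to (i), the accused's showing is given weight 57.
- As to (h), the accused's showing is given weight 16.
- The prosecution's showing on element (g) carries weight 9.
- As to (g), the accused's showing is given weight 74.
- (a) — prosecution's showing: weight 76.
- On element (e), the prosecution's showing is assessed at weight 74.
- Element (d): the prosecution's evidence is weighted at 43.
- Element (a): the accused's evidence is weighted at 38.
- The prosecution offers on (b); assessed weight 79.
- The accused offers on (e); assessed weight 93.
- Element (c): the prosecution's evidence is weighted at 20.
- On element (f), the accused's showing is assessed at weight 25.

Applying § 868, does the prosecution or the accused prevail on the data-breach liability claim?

— Issue I —
Stage I.1 (prosecution, a heightened civil standard, weight is at least 72): (a) 76 (accused's 38 disregarded) ≥ 72 — meets; (b) 79 ≥ 72 — meets.
  Stage I.1 is satisfied; the onus moves to the accused.
Stage I.2 (accused, a more-likely-than-not showing, weight is at least 55): (c) 56 (prosecution's 20 disregarded) ≥ 55 — meets.
  The accused carries Stage I.2; the prosecution now bears the burden.
Stage I.3 (prosecution, a more-likely-than-not showing, weight is at least 55): (d) 43 < 55 — fails.
  The prosecution does not carry Stage I.3.
The analysis ends at Stage I.3; the accused prevails on this issue.
— Issue II —
Stage II.1 (prosecution, clear and convincing evidence, weight exceeds 77): (e) 74 (accused's 93 disregarded) ≤ 77 — fails.
  Stage II.1 not carried; the prosecution fails its burden.
So the accused prevails on this issue.
— Issue III —
Stage III.1 — burden on prosecution; standard: the preponderance of the evidence (weight exceeds 54).
    (h): 59 (accused's 16 disregarded) > 54 [met]
  Stage III.1 carried; the burden shifts to the accused.
Stage III.2 — burden on accused; standard: the preponderance of the evidence (weight exceeds 54).
    (i): 57 > 54 [met]
  The accused carries the last stage.
All stages carried — the accused prevails on this issue.
Per-issue: Issue I → accused; Issue II → accused; Issue III → accused. The prosecution must prevail on at least one issue; overall, the accused prevails.

accused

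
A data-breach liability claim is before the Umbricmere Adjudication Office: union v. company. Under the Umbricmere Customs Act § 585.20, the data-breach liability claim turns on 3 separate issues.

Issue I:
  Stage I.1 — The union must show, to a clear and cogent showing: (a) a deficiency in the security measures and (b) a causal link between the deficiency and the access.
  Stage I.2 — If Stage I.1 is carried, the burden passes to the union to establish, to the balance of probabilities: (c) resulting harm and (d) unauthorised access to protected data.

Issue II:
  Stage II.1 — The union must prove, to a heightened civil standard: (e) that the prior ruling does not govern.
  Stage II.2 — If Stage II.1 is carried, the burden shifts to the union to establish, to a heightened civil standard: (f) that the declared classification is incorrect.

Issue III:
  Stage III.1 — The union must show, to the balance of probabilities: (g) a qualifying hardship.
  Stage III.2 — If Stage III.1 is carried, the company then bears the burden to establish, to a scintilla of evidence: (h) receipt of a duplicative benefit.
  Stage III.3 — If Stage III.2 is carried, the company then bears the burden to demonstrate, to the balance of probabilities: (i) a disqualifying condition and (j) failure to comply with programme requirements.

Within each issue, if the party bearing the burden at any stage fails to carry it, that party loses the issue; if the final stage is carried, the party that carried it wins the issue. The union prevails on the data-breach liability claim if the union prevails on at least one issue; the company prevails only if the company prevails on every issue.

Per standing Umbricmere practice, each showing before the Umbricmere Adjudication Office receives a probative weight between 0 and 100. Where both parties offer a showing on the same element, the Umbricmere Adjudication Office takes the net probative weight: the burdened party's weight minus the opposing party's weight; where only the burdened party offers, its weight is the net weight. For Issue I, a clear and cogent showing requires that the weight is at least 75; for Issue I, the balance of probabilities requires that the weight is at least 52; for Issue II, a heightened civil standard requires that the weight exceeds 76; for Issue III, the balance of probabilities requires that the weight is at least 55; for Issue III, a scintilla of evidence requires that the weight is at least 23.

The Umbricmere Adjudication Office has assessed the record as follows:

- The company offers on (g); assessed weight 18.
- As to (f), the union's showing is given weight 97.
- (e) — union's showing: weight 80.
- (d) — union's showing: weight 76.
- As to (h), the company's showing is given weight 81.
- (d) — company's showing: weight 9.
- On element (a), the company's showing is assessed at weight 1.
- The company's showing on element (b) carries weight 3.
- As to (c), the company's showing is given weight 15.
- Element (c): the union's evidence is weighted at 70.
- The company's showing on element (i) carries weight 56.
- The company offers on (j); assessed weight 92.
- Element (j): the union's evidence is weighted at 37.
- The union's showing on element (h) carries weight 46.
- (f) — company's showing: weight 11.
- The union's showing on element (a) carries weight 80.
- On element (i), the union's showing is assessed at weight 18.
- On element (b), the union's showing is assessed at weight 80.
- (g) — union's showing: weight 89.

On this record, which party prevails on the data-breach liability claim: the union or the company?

— Issue I —
Stage I.1 (union, a clear and cogent showing, weight is at least 75): (a) net 80−1=79 ≥ 75 — meets; (b) net 80−3=77 ≥ 75 — meets.
  All elements met. The union retains the burden for Stage I.2.
Stage I.2 (union, the balance of probabilities, weight is at least 52): (c) net 70−15=55 ≥ 52 — meets; (d) net 76−9=67 ≥ 52 — meets.
  The union carries the last stage.
Every stage carried; the union prevails on this issue.
— Issue II —
Stage II.1 (union, a heightened civil standard, weight exceeds 76): (e) 80 > 76 — meets.
  Stage II.1 carried; the burden remains with the union.
Stage II.2 (union, a heightened civil standard, weight exceeds 76): (f) net 97−11=86 > 76 — meets.
  All elements met at the final stage.
All stages carried — the union prevails on this issue.
— Issue III —
At Stage III.1 the union must meet the balance of probabilities (weight is at least 55): on (g) the weight is 89 less the opposing 18 gives net 71, which does reach 55, so (g) meets the standard.
  Stage III.1 is satisfied; the onus moves to the company.
At Stage III.2 the company must meet a scintilla of evidence (weight is at least 23): on (h) the weight is 81 less the opposing 46 gives net 35, ≥ 23, so (h) meets the standard.
  All elements met. The company retains the burden for Stage III.3.
At Stage III.3 the company must meet the balance of probabilities (weight is at least 55): on (i) the weight is 56 less the opposing 18 gives net 38, which does not reach 55, so (i) does not meet the standard; on (j) the weight is 92 less the opposing 37 gives net 55, ≥ 55, so (j) meets the standard.
  Not every element is met, so the company fails to carry Stage III.3.
The analysis ends at Stage III.3; the union prevails on this issue.
Per-issue: Issue I → union; Issue II → union; Issue III → union. The union must prevail on at least one issue; overall, the union prevails.

union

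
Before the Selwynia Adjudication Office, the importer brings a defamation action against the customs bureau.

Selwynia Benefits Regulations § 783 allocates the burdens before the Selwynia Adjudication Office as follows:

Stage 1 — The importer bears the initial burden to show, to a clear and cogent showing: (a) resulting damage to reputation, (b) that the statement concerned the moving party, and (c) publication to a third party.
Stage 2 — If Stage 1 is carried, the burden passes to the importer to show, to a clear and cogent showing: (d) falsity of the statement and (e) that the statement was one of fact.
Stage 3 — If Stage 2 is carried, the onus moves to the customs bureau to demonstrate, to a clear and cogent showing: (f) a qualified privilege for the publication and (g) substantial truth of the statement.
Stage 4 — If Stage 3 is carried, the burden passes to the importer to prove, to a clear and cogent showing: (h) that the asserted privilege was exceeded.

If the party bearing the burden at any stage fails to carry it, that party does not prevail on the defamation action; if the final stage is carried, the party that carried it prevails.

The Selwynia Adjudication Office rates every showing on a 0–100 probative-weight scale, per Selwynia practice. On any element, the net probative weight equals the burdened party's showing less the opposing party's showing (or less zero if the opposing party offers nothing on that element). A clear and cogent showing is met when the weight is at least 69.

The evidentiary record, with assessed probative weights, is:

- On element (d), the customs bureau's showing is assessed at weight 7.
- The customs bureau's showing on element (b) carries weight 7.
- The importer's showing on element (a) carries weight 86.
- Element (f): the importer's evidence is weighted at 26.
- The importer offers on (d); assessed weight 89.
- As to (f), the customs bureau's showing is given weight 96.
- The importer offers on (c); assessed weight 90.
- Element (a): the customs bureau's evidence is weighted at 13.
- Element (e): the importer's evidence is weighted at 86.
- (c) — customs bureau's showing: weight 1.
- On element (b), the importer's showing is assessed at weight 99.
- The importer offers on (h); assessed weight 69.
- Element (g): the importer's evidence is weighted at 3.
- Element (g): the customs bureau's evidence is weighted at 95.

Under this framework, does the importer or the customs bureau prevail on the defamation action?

importer

At Stage 1 the importer must meet a clear and cogent showing (weight is at least 69): on (a) the weight is 86 less the opposing 13 gives net 73, which does reach 69, so (a) meets the standard; on (b) the weight is 99 less the opposing 7 gives net 92, which does reach 69, so (b) meets the standard; on (c) the weight is 90 less the opposing 1 gives net 89, which does reach 69, so (c) meets the standard.
  Stage 1 carried; the burden remains with the importer.
At Stage 2 the importer must meet a clear and cogent showing (weight is at least 69): on (d) the weight is 89 less the opposing 7 gives net 82, which does reach 69, so (d) meets the standard; on (e) the weight is 86, ≥ 69, so (e) meets the standard.
  The importer carries Stage 2; the customs bureau now bears the burden.
At Stage 3 the customs bureau must meet a clear and cogent showing (weight is at least 69): on (f) the weight is 96 less the opposing 26 gives net 70, which does reach 69, so (f) meets the standard; on (g) the weight is 95 less the opposing 3 gives net 92, ≥ 69, so (g) meets the standard.
  All elements met. The burden passes to the importer.
At Stage 4 the importer must meet a clear and cogent showing (weight is at least 69): on (h) the weight is 69, ≥ 69, so (h) meets the standard.
  All elements met at the final stage.
With every stage satisfied, the importer prevails.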